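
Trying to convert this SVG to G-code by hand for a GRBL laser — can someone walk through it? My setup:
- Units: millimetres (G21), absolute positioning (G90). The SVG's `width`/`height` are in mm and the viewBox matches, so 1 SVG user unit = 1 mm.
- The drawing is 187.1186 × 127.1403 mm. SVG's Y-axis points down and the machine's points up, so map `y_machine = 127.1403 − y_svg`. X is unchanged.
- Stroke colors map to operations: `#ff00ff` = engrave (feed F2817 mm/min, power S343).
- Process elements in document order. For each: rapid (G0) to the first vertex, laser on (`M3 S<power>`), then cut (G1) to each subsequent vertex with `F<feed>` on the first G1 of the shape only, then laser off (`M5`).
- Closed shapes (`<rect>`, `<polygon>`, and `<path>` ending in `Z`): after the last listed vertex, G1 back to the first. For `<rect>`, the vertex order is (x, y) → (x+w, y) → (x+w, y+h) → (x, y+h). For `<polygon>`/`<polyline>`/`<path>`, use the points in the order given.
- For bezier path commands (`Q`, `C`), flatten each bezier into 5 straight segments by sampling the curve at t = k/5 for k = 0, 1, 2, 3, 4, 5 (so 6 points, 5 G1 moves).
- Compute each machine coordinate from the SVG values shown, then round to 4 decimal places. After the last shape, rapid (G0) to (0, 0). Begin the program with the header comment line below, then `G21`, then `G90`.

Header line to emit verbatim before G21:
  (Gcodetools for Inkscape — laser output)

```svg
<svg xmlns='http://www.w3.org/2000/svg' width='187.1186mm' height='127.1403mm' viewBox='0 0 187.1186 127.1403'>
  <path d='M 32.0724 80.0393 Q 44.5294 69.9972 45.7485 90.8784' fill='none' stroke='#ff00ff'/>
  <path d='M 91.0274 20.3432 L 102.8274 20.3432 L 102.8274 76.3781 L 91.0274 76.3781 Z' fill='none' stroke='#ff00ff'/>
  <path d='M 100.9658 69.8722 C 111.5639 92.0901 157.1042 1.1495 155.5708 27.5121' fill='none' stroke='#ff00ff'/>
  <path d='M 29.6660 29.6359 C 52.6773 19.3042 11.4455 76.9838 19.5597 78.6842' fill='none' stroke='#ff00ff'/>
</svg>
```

1 u = 1 mm; y_m = 127.1403 − y.

[1] `<path>` quadratic bezier, #ff00ff→engrave S343 F2817: (32.0724,47.1010) → (36.6057,49.8809) → (40.2399,50.1870) → (42.9752,48.0191) → (44.8113,43.3774) → (45.7485,36.2619)

[2] `<path>` rectangle, #ff00ff→engrave S343 F2817: (91.0274,106.7971) → (102.8274,106.7971) → (102.8274,50.7622) → (91.0274,50.7622) → (91.0274,106.7971) (closed)

[3] `<path>` cubic bezier, #ff00ff→engrave S343 F2817: (100.9658,57.2681) → (110.8616,55.6727) → (125.2068,70.1732) → (140.0645,89.7073) → (151.4981,103.2131) → (155.5708,99.6282)

[4] `<path>` cubic bezier, #ff00ff→engrave S343 F2817: (29.6660,97.5044) → (36.6723,96.5340) → (33.7126,85.1924) → (26.2390,69.4312) → (19.7040,55.2019) → (19.5597,48.4561)

(Gcodetools for Inkscape — laser output)
G21
G90
G0 X32.0724 Y47.1010
M3 S343
G1 X36.6057 Y49.8809 F2817
G1 X40.2399 Y50.1870
G1 X42.9752 Y48.0191
G1 X44.8113 Y43.3774
G1 X45.7485 Y36.2619
M5
G0 X91.0274 Y106.7971
M3 S343
G1 X102.8274 Y106.7971 F2817
G1 X102.8274 Y50.7622
G1 X91.0274 Y50.7622
G1 X91.0274 Y106.7971
M5
G0 X100.9658 Y57.2681
M3 S343
G1 X110.8616 Y55.6727 F2817
G1 X125.2068 Y70.1732
G1 X140.0645 Y89.7073
G1 X151.4981 Y103.2131
G1 X155.5708 Y99.6282
M5
G0 X29.6660 Y97.5044
M3 S343
G1 X36.6723 Y96.5340 F2817
G1 X33.7126 Y85.1924
G1 X26.2390 Y69.4312
G1 X19.7040 Y55.2019
G1 X19.5597 Y48.4561
M5
G0 X0.0000 Y0.0000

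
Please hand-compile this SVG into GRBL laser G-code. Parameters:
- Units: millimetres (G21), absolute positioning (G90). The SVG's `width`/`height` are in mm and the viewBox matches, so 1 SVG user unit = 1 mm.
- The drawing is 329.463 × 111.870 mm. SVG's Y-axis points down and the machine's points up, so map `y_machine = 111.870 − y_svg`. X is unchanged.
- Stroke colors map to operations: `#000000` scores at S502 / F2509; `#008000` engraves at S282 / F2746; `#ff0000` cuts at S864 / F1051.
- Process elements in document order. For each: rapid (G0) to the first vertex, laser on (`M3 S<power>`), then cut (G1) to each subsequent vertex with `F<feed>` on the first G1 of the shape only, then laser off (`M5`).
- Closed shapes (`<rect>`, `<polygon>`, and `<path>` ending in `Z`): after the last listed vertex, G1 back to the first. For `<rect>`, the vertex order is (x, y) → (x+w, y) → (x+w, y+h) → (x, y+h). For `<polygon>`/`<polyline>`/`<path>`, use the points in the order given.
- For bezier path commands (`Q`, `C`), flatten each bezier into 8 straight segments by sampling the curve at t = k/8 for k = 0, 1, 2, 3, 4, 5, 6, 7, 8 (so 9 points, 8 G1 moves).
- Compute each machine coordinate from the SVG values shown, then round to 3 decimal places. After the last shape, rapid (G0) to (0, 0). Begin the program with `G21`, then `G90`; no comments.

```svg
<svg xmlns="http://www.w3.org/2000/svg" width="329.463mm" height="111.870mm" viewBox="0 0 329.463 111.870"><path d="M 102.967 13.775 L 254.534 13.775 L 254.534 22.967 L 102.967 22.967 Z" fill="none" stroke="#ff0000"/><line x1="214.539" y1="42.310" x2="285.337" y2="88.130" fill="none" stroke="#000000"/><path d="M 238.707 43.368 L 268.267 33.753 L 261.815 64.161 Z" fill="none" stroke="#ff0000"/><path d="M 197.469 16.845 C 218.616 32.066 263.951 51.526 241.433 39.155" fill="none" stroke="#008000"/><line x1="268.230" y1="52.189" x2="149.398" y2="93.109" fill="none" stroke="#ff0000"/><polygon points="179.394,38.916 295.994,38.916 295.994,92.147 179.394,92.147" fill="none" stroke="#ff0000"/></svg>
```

Since the viewBox matches the mm dimensions, user units are millimetres directly. The only transform is the Y-flip y_m = 111.870 − y_svg.

Shape 1 is a rectangle drawn with `<path>`. Its stroke #ff0000 means cut at S864, F1051. After flipping Y the toolpath is (102.967,98.095) → (254.534,98.095) → (254.534,88.903) → (102.967,88.903) → (102.967,98.095), returning to the start.

Shape 2 is a line segment drawn with `<line>`. Its stroke #000000 means score at S502, F2509. After flipping Y the toolpath is (214.539,69.560) → (285.337,23.740).

Shape 3 is a regular polygon drawn with `<path>`. Its stroke #ff0000 means cut at S864, F1051. After flipping Y the toolpath is (238.707,68.502) → (268.267,78.117) → (261.815,47.709) → (238.707,68.502), returning to the start.

Shape 4 is a cubic bezier drawn with `<path>`. Its stroke #008000 means engrave at S282, F2746. After flipping Y the toolpath is (197.469,95.025) → (206.353,89.189) → (216.426,83.378) → (226.610,78.015) → (235.825,73.523) → (242.994,70.324) → (247.037,68.841) → (246.876,69.498) → (241.433,72.715).

Shape 5 is a line segment drawn with `<line>`. Its stroke #ff0000 means cut at S864, F1051. After flipping Y the toolpath is (268.230,59.681) → (149.398,18.761).

Shape 6 is a rectangle drawn with `<polygon>`. Its stroke #ff0000 means cut at S864, F1051. After flipping Y the toolpath is (179.394,72.954) → (295.994,72.954) → (295.994,19.723) → (179.394,19.723) → (179.394,72.954), returning to the start.

G21
G90
G0 X102.967 Y98.095
M3 S864
G1 X254.534 Y98.095 F1051
G1 X254.534 Y88.903
G1 X102.967 Y88.903
G1 X102.967 Y98.095
M5
G0 X214.539 Y69.560
M3 S502
G1 X285.337 Y23.740 F2509
M5
G0 X238.707 Y68.502
M3 S864
G1 X268.267 Y78.117 F1051
G1 X261.815 Y47.709
G1 X238.707 Y68.502
M5
G0 X197.469 Y95.025
M3 S282
G1 X206.353 Y89.189 F2746
G1 X216.426 Y83.378
G1 X226.610 Y78.015
G1 X235.825 Y73.523
G1 X242.994 Y70.324
G1 X247.037 Y68.841
G1 X246.876 Y69.498
G1 X241.433 Y72.715
M5
G0 X268.230 Y59.681
M3 S864
G1 X149.398 Y18.761 F1051
M5
G0 X179.394 Y72.954
M3 S864
G1 X295.994 Y72.954 F1051
G1 X295.994 Y19.723
G1 X179.394 Y19.723
G1 X179.394 Y72.954
M5
G0 X0.000 Y0.000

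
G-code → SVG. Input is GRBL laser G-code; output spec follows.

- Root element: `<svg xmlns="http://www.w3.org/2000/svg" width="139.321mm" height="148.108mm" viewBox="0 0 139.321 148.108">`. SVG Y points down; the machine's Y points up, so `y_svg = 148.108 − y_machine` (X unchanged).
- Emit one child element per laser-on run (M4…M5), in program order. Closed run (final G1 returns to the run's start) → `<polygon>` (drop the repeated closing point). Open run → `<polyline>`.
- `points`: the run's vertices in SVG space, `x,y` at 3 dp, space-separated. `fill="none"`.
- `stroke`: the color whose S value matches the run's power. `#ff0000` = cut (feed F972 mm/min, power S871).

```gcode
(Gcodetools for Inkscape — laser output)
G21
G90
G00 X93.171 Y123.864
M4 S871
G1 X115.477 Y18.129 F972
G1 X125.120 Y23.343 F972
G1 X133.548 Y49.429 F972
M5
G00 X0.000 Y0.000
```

Each laser-on run becomes one SVG element. Flip Y back into SVG space with y_svg = 148.108 − y_machine. Every run uses S871, so all elements get stroke `#ff0000` (cut).

Run 1: The run is open, so emit a `<polyline>` with points (Y-flipped): 93.171,24.244 115.477,129.979 125.120,124.765 133.548,98.679.

<svg xmlns="http://www.w3.org/2000/svg" width="139.321mm" height="148.108mm" viewBox="0 0 139.321 148.108">
  <polyline points="93.171,24.244 115.477,129.979 125.120,124.765 133.548,98.679" fill="none" stroke="#ff0000"/>
</svg>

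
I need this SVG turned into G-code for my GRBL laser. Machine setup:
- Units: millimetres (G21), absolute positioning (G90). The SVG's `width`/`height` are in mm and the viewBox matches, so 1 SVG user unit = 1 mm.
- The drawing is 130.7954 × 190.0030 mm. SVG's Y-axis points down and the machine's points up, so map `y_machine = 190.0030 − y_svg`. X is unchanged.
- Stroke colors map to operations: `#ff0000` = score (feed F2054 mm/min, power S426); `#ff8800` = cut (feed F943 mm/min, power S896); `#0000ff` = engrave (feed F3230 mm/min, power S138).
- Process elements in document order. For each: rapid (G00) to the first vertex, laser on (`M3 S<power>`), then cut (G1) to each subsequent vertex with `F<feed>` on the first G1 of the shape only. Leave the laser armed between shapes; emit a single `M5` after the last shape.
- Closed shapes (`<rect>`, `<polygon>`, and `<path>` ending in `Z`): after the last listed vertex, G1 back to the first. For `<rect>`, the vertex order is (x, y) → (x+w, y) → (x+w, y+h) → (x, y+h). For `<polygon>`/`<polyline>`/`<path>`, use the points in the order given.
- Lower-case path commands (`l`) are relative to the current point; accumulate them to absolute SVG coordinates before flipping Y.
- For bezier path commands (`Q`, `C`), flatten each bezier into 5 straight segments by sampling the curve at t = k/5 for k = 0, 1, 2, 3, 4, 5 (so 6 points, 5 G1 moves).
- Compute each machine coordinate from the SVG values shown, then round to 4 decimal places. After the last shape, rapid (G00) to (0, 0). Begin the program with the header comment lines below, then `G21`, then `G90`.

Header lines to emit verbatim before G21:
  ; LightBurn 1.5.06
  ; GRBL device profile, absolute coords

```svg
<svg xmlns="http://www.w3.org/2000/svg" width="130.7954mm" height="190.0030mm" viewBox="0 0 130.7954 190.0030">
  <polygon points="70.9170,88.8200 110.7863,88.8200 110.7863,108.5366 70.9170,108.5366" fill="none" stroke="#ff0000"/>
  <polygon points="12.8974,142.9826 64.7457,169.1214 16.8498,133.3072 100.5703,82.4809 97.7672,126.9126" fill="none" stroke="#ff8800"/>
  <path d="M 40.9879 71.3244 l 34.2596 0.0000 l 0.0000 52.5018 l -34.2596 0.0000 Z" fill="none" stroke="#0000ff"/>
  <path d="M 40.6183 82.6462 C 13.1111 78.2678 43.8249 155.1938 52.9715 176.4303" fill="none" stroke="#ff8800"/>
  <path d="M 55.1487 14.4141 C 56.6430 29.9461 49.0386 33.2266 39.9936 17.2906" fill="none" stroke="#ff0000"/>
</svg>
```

viewBox `0 0 130.7954 190.0030` with mm width/height → 1 unit = 1 mm. Flip: y_m = 190.0030 − y_svg.

**Shape 1** — `<polygon>` rectangle, stroke `#ff0000` → score (S426, F2054). Machine vertices: (70.9170,101.1830) → (110.7863,101.1830) → (110.7863,81.4664) → (70.9170,81.4664) → (70.9170,101.1830). Closed: final G1 returns to the first vertex.

**Shape 2** — `<polygon>` closed polygon, stroke `#ff8800` → cut (S896, F943). Machine vertices: (12.8974,47.0204) → (64.7457,20.8816) → (16.8498,56.6958) → (100.5703,107.5221) → (97.7672,63.0904) → (12.8974,47.0204). Closed: final G1 returns to the first vertex.

**Shape 3** — `<path>` rectangle, stroke `#0000ff` → engrave (S138, F3230). Machine vertices: (40.9879,118.6786) → (75.2475,118.6786) → (75.2475,66.1768) → (40.9879,66.1768) → (40.9879,118.6786). Closed: final G1 returns to the first vertex.

**Shape 4** — `<path>` cubic bezier, stroke `#ff8800` → cut (S896, F943). Control points (SVG): P0=(40.6183,82.6462), P1=(13.1111,78.2678), P2=(43.8249,155.1938), P3=(52.9715,176.4303); sampled at t=k/5. Machine vertices: (40.6183,107.3568) → (30.4622,101.3233) → (30.4493,82.3524) → (36.7498,57.0199) → (45.5338,31.9014) → (52.9715,13.5727). Open path.

**Shape 5** — `<path>` cubic bezier, stroke `#ff0000` → score (S426, F2054). Control points (SVG): P0=(55.1487,14.4141), P1=(56.6430,29.9461), P2=(49.0386,33.2266), P3=(39.9936,17.2906); sampled at t=k/5. Machine vertices: (55.1487,175.5889) → (55.0147,167.7956) → (53.0646,163.2770) → (49.6660,162.3674) → (45.1865,165.4011) → (39.9936,172.7124). Open path.

; LightBurn 1.5.06
; GRBL device profile, absolute coords
G21
G90
G00 X70.9170 Y101.1830
M3 S426
G1 X110.7863 Y101.1830 F2054
G1 X110.7863 Y81.4664
G1 X70.9170 Y81.4664
G1 X70.9170 Y101.1830
G00 X12.8974 Y47.0204
M3 S896
G1 X64.7457 Y20.8816 F943
G1 X16.8498 Y56.6958
G1 X100.5703 Y107.5221
G1 X97.7672 Y63.0904
G1 X12.8974 Y47.0204
G00 X40.9879 Y118.6786
M3 S138
G1 X75.2475 Y118.6786 F3230
G1 X75.2475 Y66.1768
G1 X40.9879 Y66.1768
G1 X40.9879 Y118.6786
G00 X40.6183 Y107.3568
M3 S896
G1 X30.4622 Y101.3233 F943
G1 X30.4493 Y82.3524
G1 X36.7498 Y57.0199
G1 X45.5338 Y31.9014
G1 X52.9715 Y13.5727
G00 X55.1487 Y175.5889
M3 S426
G1 X55.0147 Y167.7956 F2054
G1 X53.0646 Y163.2770
G1 X49.6660 Y162.3674
G1 X45.1865 Y165.4011
G1 X39.9936 Y172.7124
M5
G00 X0.0000 Y0.0000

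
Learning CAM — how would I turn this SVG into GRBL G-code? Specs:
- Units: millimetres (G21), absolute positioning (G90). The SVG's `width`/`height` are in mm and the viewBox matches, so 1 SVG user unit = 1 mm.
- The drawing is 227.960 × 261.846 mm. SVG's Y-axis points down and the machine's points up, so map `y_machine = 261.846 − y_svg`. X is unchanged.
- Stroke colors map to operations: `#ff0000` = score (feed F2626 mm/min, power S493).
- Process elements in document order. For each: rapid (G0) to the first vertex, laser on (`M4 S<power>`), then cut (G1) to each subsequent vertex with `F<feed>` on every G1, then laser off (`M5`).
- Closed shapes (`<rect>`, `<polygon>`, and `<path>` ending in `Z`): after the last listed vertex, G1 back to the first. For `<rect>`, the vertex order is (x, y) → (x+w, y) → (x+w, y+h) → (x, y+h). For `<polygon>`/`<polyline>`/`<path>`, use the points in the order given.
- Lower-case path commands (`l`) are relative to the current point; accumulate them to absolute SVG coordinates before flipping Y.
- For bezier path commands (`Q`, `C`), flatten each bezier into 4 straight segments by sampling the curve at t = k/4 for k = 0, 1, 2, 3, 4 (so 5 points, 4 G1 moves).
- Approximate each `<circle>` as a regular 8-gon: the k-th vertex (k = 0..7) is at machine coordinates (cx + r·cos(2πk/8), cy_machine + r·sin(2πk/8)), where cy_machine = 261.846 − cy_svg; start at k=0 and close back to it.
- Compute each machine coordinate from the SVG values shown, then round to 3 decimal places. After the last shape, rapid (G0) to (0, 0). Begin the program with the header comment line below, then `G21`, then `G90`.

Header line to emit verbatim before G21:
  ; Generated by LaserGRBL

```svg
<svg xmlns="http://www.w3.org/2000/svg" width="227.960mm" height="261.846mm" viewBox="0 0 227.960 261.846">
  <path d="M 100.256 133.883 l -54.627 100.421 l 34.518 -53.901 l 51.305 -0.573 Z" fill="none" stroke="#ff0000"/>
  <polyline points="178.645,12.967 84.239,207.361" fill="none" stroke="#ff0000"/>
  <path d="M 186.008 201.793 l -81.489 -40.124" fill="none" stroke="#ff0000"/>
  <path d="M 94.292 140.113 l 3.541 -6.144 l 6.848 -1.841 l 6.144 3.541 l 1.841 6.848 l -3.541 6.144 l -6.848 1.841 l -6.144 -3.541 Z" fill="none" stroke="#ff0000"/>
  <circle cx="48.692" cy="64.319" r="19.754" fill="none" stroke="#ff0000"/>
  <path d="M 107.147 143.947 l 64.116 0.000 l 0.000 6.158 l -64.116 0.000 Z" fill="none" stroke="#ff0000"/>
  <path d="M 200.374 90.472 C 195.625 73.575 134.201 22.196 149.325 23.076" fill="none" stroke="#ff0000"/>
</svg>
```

viewBox `0 0 227.960 261.846` with mm width/height → 1 unit = 1 mm. Flip: y_m = 261.846 − y_svg.

**Shape 1** — `<path>` closed polygon, stroke `#ff0000` → score (S493, F2626). Machine vertices: (100.256,127.963) → (45.629,27.542) → (80.147,81.443) → (131.452,82.016) → (100.256,127.963). Closed: final G1 returns to the first vertex.

**Shape 2** — `<polyline>` line segment, stroke `#ff0000` → score (S493, F2626). Machine vertices: (178.645,248.879) → (84.239,54.485). Open path.

**Shape 3** — `<path>` line segment, stroke `#ff0000` → score (S493, F2626). Machine vertices: (186.008,60.053) → (104.519,100.177). Open path.

**Shape 4** — `<path>` regular polygon, stroke `#ff0000` → score (S493, F2626). Machine vertices: (94.292,121.733) → (97.833,127.877) → (104.681,129.718) → (110.825,126.177) → (112.666,119.329) → (109.125,113.185) → (102.277,111.344) → (96.133,114.885) → (94.292,121.733). Closed: final G1 returns to the first vertex.

**Shape 5** — `<circle>` circle, stroke `#ff0000` → score (S493, F2626). Machine vertices: (68.446,197.527) → (62.660,211.495) → (48.692,217.281) → (34.724,211.495) → (28.938,197.527) → (34.724,183.559) → (48.692,177.773) → (62.660,183.559) → (68.446,197.527). Closed: final G1 returns to the first vertex.

**Shape 6** — `<path>` rectangle, stroke `#ff0000` → score (S493, F2626). Machine vertices: (107.147,117.899) → (171.263,117.899) → (171.263,111.741) → (107.147,111.741) → (107.147,117.899). Closed: final G1 returns to the first vertex.

**Shape 7** — `<path>` cubic bezier, stroke `#ff0000` → score (S493, F2626). Control points (SVG): P0=(200.374,90.472), P1=(195.625,73.575), P2=(134.201,22.196), P3=(149.325,23.076); sampled at t=k/4. Machine vertices: (200.374,171.374) → (188.267,189.157) → (167.397,211.738) → (150.253,230.987) → (149.325,238.770). Open path.

; Generated by LaserGRBL
G21
G90
G0 X100.256 Y127.963
M4 S493
G1 X45.629 Y27.542 F2626
G1 X80.147 Y81.443 F2626
G1 X131.452 Y82.016 F2626
G1 X100.256 Y127.963 F2626
M5
G0 X178.645 Y248.879
M4 S493
G1 X84.239 Y54.485 F2626
M5
G0 X186.008 Y60.053
M4 S493
G1 X104.519 Y100.177 F2626
M5
G0 X94.292 Y121.733
M4 S493
G1 X97.833 Y127.877 F2626
G1 X104.681 Y129.718 F2626
G1 X110.825 Y126.177 F2626
G1 X112.666 Y119.329 F2626
G1 X109.125 Y113.185 F2626
G1 X102.277 Y111.344 F2626
G1 X96.133 Y114.885 F2626
G1 X94.292 Y121.733 F2626
M5
G0 X68.446 Y197.527
M4 S493
G1 X62.660 Y211.495 F2626
G1 X48.692 Y217.281 F2626
G1 X34.724 Y211.495 F2626
G1 X28.938 Y197.527 F2626
G1 X34.724 Y183.559 F2626
G1 X48.692 Y177.773 F2626
G1 X62.660 Y183.559 F2626
G1 X68.446 Y197.527 F2626
M5
G0 X107.147 Y117.899
M4 S493
G1 X171.263 Y117.899 F2626
G1 X171.263 Y111.741 F2626
G1 X107.147 Y111.741 F2626
G1 X107.147 Y117.899 F2626
M5
G0 X200.374 Y171.374
M4 S493
G1 X188.267 Y189.157 F2626
G1 X167.397 Y211.738 F2626
G1 X150.253 Y230.987 F2626
G1 X149.325 Y238.770 F2626
M5
G0 X0.000 Y0.000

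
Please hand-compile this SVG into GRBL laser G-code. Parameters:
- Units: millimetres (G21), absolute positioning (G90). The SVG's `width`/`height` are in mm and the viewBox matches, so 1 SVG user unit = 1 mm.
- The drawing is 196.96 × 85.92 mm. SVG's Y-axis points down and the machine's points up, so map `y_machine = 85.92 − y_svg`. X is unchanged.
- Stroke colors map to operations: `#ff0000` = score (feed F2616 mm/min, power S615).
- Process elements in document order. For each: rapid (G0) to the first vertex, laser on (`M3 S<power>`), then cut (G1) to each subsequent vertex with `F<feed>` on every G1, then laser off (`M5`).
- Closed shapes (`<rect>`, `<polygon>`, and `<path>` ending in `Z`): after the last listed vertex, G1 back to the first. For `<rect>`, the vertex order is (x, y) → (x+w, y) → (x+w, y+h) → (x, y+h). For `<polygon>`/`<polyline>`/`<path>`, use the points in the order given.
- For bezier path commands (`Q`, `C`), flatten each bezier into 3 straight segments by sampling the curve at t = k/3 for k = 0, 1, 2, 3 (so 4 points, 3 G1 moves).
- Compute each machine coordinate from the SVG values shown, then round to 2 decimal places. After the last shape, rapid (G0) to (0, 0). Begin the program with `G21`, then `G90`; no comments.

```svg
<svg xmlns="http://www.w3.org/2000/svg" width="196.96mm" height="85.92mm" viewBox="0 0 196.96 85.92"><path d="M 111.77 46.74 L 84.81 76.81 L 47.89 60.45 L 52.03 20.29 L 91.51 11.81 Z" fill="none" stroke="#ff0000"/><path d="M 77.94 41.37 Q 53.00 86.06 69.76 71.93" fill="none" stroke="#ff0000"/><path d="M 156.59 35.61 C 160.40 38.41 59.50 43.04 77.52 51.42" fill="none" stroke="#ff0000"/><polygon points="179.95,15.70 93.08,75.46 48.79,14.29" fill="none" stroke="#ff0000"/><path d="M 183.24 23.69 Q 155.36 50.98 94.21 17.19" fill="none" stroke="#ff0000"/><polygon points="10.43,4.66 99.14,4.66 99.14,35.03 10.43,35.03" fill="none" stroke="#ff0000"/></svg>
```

G21
G90
G0 X111.77 Y39.18
M3 S615
G1 X84.81 Y9.11 F2616
G1 X47.89 Y25.47 F2616
G1 X52.03 Y65.63 F2616
G1 X91.51 Y74.11 F2616
G1 X111.77 Y39.18 F2616
M5
G0 X77.94 Y44.55
M3 S615
G1 X65.95 Y21.29 F2616
G1 X63.22 Y11.11 F2616
G1 X69.76 Y13.99 F2616
M5
G0 X156.59 Y50.31
M3 S615
G1 X133.78 Y46.83 F2616
G1 X90.86 Y41.70 F2616
G1 X77.52 Y34.50 F2616
M5
G0 X179.95 Y70.22
M3 S615
G1 X93.08 Y10.46 F2616
G1 X48.79 Y71.63 F2616
G1 X179.95 Y70.22 F2616
M5
G0 X183.24 Y62.23
M3 S615
G1 X160.96 Y50.82 F2616
G1 X131.28 Y52.99 F2616
G1 X94.21 Y68.73 F2616
M5
G0 X10.43 Y81.26
M3 S615
G1 X99.14 Y81.26 F2616
G1 X99.14 Y50.89 F2616
G1 X10.43 Y50.89 F2616
G1 X10.43 Y81.26 F2616
M5
G0 X0.00 Y0.00

Since the viewBox matches the mm dimensions, user units are millimetres directly. The only transform is the Y-flip y_m = 85.92 − y_svg.

Shape 1 is a regular polygon drawn with `<path>`. Its stroke #ff0000 means score at S615, F2616. After flipping Y the toolpath is (111.77,39.18) → (84.81,9.11) → (47.89,25.47) → (52.03,65.63) → (91.51,74.11) → (111.77,39.18), returning to the start.

Shape 2 is a quadratic bezier drawn with `<path>`. Its stroke #ff0000 means score at S615, F2616. After flipping Y the toolpath is (77.94,44.55) → (65.95,21.29) → (63.22,11.11) → (69.76,13.99).

Shape 3 is a cubic bezier drawn with `<path>`. Its stroke #ff0000 means score at S615, F2616. After flipping Y the toolpath is (156.59,50.31) → (133.78,46.83) → (90.86,41.70) → (77.52,34.50).

Shape 4 is a closed polygon drawn with `<polygon>`. Its stroke #ff0000 means score at S615, F2616. After flipping Y the toolpath is (179.95,70.22) → (93.08,10.46) → (48.79,71.63) → (179.95,70.22), returning to the start.

Shape 5 is a quadratic bezier drawn with `<path>`. Its stroke #ff0000 means score at S615, F2616. After flipping Y the toolpath is (183.24,62.23) → (160.96,50.82) → (131.28,52.99) → (94.21,68.73).

Shape 6 is a rectangle drawn with `<polygon>`. Its stroke #ff0000 means score at S615, F2616. After flipping Y the toolpath is (10.43,81.26) → (99.14,81.26) → (99.14,50.89) → (10.43,50.89) → (10.43,81.26), returning to the start.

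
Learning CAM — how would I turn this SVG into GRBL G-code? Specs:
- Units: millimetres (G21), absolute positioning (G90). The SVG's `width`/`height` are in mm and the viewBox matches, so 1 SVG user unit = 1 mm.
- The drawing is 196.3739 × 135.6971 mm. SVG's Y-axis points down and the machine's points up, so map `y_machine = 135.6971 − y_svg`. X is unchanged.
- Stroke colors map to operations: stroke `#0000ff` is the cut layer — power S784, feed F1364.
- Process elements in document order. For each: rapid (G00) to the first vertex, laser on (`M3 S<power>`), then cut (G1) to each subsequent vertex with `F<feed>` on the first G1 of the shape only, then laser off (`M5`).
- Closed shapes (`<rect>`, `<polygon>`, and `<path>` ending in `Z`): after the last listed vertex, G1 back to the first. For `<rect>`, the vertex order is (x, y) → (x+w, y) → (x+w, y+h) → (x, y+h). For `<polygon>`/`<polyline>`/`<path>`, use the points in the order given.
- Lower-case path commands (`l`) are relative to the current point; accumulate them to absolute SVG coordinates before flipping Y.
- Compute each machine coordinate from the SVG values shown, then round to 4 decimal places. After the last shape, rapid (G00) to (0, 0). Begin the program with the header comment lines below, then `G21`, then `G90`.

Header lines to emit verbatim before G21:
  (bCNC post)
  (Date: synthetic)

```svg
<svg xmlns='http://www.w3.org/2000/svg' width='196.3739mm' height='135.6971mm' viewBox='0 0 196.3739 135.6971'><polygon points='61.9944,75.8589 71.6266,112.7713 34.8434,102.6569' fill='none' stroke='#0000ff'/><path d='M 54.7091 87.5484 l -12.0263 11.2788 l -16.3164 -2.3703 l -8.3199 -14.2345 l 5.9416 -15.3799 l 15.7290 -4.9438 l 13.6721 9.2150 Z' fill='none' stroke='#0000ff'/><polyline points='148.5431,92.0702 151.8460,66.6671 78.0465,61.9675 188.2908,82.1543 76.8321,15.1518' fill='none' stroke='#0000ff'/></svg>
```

1 u = 1 mm; y_m = 135.6971 − y.

[1] `<polygon>` regular polygon, #0000ff→cut S784 F1364: (61.9944,59.8382) → (71.6266,22.9258) → (34.8434,33.0402) → (61.9944,59.8382) (closed)

[2] `<path>` regular polygon, #0000ff→cut S784 F1364: (54.7091,48.1487) → (42.6828,36.8699) → (26.3664,39.2402) → (18.0465,53.4747) → (23.9881,68.8546) → (39.7171,73.7984) → (53.3892,64.5834) → (54.7091,48.1487) (closed)

[3] `<polyline>` open polyline, #0000ff→cut S784 F1364: (148.5431,43.6269) → (151.8460,69.0300) → (78.0465,73.7296) → (188.2908,53.5428) → (76.8321,120.5453)

(bCNC post)
(Date: synthetic)
G21
G90
G00 X61.9944 Y59.8382
M3 S784
G1 X71.6266 Y22.9258 F1364
G1 X34.8434 Y33.0402
G1 X61.9944 Y59.8382
M5
G00 X54.7091 Y48.1487
M3 S784
G1 X42.6828 Y36.8699 F1364
G1 X26.3664 Y39.2402
G1 X18.0465 Y53.4747
G1 X23.9881 Y68.8546
G1 X39.7171 Y73.7984
G1 X53.3892 Y64.5834
G1 X54.7091 Y48.1487
M5
G00 X148.5431 Y43.6269
M3 S784
G1 X151.8460 Y69.0300 F1364
G1 X78.0465 Y73.7296
G1 X188.2908 Y53.5428
G1 X76.8321 Y120.5453
M5
G00 X0.0000 Y0.0000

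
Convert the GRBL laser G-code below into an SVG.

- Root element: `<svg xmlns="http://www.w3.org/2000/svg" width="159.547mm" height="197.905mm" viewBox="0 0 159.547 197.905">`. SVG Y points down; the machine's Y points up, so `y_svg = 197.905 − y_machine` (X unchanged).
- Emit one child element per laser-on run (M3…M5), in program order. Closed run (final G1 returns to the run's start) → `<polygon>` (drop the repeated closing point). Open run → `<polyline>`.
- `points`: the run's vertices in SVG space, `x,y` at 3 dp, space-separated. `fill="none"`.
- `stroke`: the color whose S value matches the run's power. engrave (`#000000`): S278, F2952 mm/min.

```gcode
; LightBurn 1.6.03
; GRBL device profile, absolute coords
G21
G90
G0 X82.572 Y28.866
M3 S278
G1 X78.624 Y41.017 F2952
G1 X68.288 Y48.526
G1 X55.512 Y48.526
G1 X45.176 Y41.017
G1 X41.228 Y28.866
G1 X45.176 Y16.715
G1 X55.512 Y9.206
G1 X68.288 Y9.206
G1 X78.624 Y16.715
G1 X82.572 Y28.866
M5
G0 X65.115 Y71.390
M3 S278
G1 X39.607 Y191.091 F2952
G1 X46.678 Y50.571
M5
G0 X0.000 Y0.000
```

<svg xmlns="http://www.w3.org/2000/svg" width="159.547mm" height="197.905mm" viewBox="0 0 159.547 197.905">
  <polygon points="82.572,169.039 78.624,156.888 68.288,149.379 55.512,149.379 45.176,156.888 41.228,169.039 45.176,181.190 55.512,188.699 68.288,188.699 78.624,181.190" fill="none" stroke="#000000"/>
  <polyline points="65.115,126.515 39.607,6.814 46.678,147.334" fill="none" stroke="#000000"/>
</svg>

y_svg = 197.905 − y_m. Every run uses S278, so all elements get stroke `#000000` (engrave).

[1] closed run; points: 82.572,169.039 78.624,156.888 68.288,149.379 55.512,149.379 45.176,156.888 41.228,169.039 45.176,181.190 55.512,188.699 68.288,188.699 78.624,181.190

[2] open run; points: 65.115,126.515 39.607,6.814 46.678,147.334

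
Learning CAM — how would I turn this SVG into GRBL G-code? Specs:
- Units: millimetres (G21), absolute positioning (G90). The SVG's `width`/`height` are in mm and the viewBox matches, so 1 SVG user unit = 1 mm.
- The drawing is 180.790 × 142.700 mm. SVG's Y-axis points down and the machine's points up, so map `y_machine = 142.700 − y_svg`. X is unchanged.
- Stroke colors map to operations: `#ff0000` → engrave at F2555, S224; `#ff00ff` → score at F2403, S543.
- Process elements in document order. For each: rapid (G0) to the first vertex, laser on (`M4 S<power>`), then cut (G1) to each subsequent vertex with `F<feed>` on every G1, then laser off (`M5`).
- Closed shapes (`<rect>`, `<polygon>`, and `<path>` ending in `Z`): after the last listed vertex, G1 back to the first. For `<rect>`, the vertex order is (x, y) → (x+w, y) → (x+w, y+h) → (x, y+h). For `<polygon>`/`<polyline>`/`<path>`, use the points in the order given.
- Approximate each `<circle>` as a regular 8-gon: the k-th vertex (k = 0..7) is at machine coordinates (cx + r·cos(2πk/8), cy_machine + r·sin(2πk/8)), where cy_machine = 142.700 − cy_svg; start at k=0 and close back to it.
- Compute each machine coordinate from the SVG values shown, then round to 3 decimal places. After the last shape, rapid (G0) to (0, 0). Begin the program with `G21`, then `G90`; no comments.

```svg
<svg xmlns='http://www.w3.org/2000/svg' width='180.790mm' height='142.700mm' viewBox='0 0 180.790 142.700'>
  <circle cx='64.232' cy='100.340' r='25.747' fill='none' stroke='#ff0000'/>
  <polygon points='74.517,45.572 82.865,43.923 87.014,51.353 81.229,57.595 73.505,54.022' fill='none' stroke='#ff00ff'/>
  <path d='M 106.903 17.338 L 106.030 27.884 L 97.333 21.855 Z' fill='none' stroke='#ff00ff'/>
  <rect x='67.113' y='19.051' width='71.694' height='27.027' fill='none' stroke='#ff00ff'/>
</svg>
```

G21
G90
G0 X89.979 Y42.360
M4 S224
G1 X82.438 Y60.566 F2555
G1 X64.232 Y68.107 F2555
G1 X46.026 Y60.566 F2555
G1 X38.485 Y42.360 F2555
G1 X46.026 Y24.154 F2555
G1 X64.232 Y16.613 F2555
G1 X82.438 Y24.154 F2555
G1 X89.979 Y42.360 F2555
M5
G0 X74.517 Y97.128
M4 S543
G1 X82.865 Y98.777 F2403
G1 X87.014 Y91.347 F2403
G1 X81.229 Y85.105 F2403
G1 X73.505 Y88.678 F2403
G1 X74.517 Y97.128 F2403
M5
G0 X106.903 Y125.362
M4 S543
G1 X106.030 Y114.816 F2403
G1 X97.333 Y120.845 F2403
G1 X106.903 Y125.362 F2403
M5
G0 X67.113 Y123.649
M4 S543
G1 X138.807 Y123.649 F2403
G1 X138.807 Y96.622 F2403
G1 X67.113 Y96.622 F2403
G1 X67.113 Y123.649 F2403
M5
G0 X0.000 Y0.000

viewBox `0 0 180.790 142.700` with mm width/height → 1 unit = 1 mm. Flip: y_m = 142.700 − y_svg.

**Shape 1** — `<circle>` circle, stroke `#ff0000` → engrave (S224, F2555). Machine vertices: (89.979,42.360) → (82.438,60.566) → (64.232,68.107) → (46.026,60.566) → (38.485,42.360) → (46.026,24.154) → (64.232,16.613) → (82.438,24.154) → (89.979,42.360). Closed: final G1 returns to the first vertex.

**Shape 2** — `<polygon>` regular polygon, stroke `#ff00ff` → score (S543, F2403). Machine vertices: (74.517,97.128) → (82.865,98.777) → (87.014,91.347) → (81.229,85.105) → (73.505,88.678) → (74.517,97.128). Closed: final G1 returns to the first vertex.

**Shape 3** — `<path>` regular polygon, stroke `#ff00ff` → score (S543, F2403). Machine vertices: (106.903,125.362) → (106.030,114.816) → (97.333,120.845) → (106.903,125.362). Closed: final G1 returns to the first vertex.

**Shape 4** — `<rect>` rectangle, stroke `#ff00ff` → score (S543, F2403). Machine vertices: (67.113,123.649) → (138.807,123.649) → (138.807,96.622) → (67.113,96.622) → (67.113,123.649). Closed: final G1 returns to the first vertex.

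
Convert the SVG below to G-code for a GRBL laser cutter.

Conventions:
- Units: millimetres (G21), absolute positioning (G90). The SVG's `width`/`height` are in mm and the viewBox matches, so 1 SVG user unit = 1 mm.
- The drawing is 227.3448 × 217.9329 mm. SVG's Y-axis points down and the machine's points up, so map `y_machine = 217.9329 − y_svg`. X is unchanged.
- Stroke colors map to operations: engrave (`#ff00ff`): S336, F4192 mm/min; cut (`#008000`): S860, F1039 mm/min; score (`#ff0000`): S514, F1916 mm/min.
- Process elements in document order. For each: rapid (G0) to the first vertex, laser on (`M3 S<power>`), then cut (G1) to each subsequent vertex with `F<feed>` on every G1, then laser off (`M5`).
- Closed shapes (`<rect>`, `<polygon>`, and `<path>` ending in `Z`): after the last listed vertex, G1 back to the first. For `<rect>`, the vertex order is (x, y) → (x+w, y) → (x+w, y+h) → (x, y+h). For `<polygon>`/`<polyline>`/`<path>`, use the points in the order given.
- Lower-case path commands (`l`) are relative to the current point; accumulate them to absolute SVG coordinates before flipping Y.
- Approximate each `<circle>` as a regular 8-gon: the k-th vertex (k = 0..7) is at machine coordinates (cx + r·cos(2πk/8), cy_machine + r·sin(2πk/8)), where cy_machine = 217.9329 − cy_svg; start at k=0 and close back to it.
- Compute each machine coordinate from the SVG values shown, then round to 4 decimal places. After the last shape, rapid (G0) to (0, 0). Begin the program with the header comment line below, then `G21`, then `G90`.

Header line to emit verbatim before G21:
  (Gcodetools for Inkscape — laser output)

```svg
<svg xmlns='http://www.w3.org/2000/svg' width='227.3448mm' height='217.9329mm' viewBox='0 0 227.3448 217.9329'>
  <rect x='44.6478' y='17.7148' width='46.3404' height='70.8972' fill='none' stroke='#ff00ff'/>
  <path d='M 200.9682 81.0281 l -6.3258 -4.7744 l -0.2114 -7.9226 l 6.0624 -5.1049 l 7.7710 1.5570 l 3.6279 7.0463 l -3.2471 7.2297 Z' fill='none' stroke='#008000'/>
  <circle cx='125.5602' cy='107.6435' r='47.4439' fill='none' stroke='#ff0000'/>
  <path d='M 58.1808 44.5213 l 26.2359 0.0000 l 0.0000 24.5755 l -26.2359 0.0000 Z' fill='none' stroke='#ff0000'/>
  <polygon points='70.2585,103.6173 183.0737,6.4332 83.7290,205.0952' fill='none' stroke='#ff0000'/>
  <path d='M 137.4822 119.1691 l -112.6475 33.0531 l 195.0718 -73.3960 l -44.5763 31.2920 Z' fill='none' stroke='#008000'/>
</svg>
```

(Gcodetools for Inkscape — laser output)
G21
G90
G0 X44.6478 Y200.2181
M3 S336
G1 X90.9882 Y200.2181 F4192
G1 X90.9882 Y129.3209 F4192
G1 X44.6478 Y129.3209 F4192
G1 X44.6478 Y200.2181 F4192
M5
G0 X200.9682 Y136.9048
M3 S860
G1 X194.6424 Y141.6792 F1039
G1 X194.4310 Y149.6018 F1039
G1 X200.4934 Y154.7067 F1039
G1 X208.2644 Y153.1497 F1039
G1 X211.8923 Y146.1034 F1039
G1 X208.6452 Y138.8737 F1039
G1 X200.9682 Y136.9048 F1039
M5
G0 X173.0041 Y110.2894
M3 S514
G1 X159.1081 Y143.8373 F1916
G1 X125.5602 Y157.7333 F1916
G1 X92.0123 Y143.8373 F1916
G1 X78.1163 Y110.2894 F1916
G1 X92.0123 Y76.7415 F1916
G1 X125.5602 Y62.8455 F1916
G1 X159.1081 Y76.7415 F1916
G1 X173.0041 Y110.2894 F1916
M5
G0 X58.1808 Y173.4116
M3 S514
G1 X84.4167 Y173.4116 F1916
G1 X84.4167 Y148.8361 F1916
G1 X58.1808 Y148.8361 F1916
G1 X58.1808 Y173.4116 F1916
M5
G0 X70.2585 Y114.3156
M3 S514
G1 X183.0737 Y211.4997 F1916
G1 X83.7290 Y12.8377 F1916
G1 X70.2585 Y114.3156 F1916
M5
G0 X137.4822 Y98.7638
M3 S860
G1 X24.8347 Y65.7107 F1039
G1 X219.9065 Y139.1067 F1039
G1 X175.3302 Y107.8147 F1039
G1 X137.4822 Y98.7638 F1039
M5
G0 X0.0000 Y0.0000

Since the viewBox matches the mm dimensions, user units are millimetres directly. The only transform is the Y-flip y_m = 217.9329 − y_svg.

Shape 1 is a rectangle drawn with `<rect>`. Its stroke #ff00ff means engrave at S336, F4192. After flipping Y the toolpath is (44.6478,200.2181) → (90.9882,200.2181) → (90.9882,129.3209) → (44.6478,129.3209) → (44.6478,200.2181), returning to the start.

Shape 2 is a regular polygon drawn with `<path>`. Its stroke #008000 means cut at S860, F1039. After flipping Y the toolpath is (200.9682,136.9048) → (194.6424,141.6792) → (194.4310,149.6018) → (200.4934,154.7067) → (208.2644,153.1497) → (211.8923,146.1034) → (208.6452,138.8737) → (200.9682,136.9048), returning to the start.

Shape 3 is a circle drawn with `<circle>`. Its stroke #ff0000 means score at S514, F1916. After flipping Y the toolpath is (173.0041,110.2894) → (159.1081,143.8373) → (125.5602,157.7333) → (92.0123,143.8373) → (78.1163,110.2894) → (92.0123,76.7415) → (125.5602,62.8455) → (159.1081,76.7415) → (173.0041,110.2894), returning to the start.

Shape 4 is a rectangle drawn with `<path>`. Its stroke #ff0000 means score at S514, F1916. After flipping Y the toolpath is (58.1808,173.4116) → (84.4167,173.4116) → (84.4167,148.8361) → (58.1808,148.8361) → (58.1808,173.4116), returning to the start.

Shape 5 is a closed polygon drawn with `<polygon>`. Its stroke #ff0000 means score at S514, F1916. After flipping Y the toolpath is (70.2585,114.3156) → (183.0737,211.4997) → (83.7290,12.8377) → (70.2585,114.3156), returning to the start.

Shape 6 is a closed polygon drawn with `<path>`. Its stroke #008000 means cut at S860, F1039. After flipping Y the toolpath is (137.4822,98.7638) → (24.8347,65.7107) → (219.9065,139.1067) → (175.3302,107.8147) → (137.4822,98.7638), returning to the start.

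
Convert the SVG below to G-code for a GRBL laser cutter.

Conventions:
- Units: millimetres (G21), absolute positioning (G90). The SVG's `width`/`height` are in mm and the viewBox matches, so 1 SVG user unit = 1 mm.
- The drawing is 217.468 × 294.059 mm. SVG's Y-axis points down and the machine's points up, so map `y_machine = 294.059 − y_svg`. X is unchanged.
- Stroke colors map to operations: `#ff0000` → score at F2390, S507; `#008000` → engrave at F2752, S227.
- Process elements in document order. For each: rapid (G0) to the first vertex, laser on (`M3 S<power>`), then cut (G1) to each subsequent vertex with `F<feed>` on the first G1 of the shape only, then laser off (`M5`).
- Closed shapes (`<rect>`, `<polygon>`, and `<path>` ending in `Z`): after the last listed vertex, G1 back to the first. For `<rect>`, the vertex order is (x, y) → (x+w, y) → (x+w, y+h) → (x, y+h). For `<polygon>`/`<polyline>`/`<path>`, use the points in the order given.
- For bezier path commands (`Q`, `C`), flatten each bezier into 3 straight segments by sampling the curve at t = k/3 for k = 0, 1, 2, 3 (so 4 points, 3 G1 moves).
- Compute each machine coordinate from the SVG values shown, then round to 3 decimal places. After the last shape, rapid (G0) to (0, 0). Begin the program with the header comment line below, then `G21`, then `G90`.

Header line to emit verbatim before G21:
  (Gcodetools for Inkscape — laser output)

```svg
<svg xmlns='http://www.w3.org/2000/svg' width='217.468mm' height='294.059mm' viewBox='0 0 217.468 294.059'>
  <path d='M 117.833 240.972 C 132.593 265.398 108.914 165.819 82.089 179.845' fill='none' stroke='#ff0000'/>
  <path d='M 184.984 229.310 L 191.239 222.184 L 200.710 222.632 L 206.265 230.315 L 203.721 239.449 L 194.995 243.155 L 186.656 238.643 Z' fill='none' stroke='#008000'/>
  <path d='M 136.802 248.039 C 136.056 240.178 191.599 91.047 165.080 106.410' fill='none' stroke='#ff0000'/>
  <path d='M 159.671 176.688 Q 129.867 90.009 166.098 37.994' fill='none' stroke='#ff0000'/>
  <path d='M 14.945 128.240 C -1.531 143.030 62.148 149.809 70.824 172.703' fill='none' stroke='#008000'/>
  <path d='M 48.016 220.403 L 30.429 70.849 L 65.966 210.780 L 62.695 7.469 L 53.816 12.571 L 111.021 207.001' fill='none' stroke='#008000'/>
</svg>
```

(Gcodetools for Inkscape — laser output)
G21
G90
G0 X117.833 Y53.087
M3 S507
G1 X121.087 Y61.196 F2390
G1 X106.558 Y99.172
G1 X82.089 Y114.214
M5
G0 X184.984 Y64.749
M3 S227
G1 X191.239 Y71.875 F2752
G1 X200.710 Y71.427
G1 X206.265 Y63.744
G1 X203.721 Y54.610
G1 X194.995 Y50.904
G1 X186.656 Y55.416
G1 X184.984 Y64.749
M5
G0 X136.802 Y46.020
M3 S507
G1 X149.695 Y89.646 F2390
G1 X169.369 Y159.505
G1 X165.080 Y187.649
M5
G0 X159.671 Y117.371
M3 S507
G1 X147.139 Y171.305 F2390
G1 X149.281 Y217.537
G1 X166.098 Y256.065
M5
G0 X14.945 Y165.819
M3 S227
G1 X20.181 Y152.806 F2752
G1 X48.820 Y139.772
G1 X70.824 Y121.356
M5
G0 X48.016 Y73.656
M3 S227
G1 X30.429 Y223.210 F2752
G1 X65.966 Y83.279
G1 X62.695 Y286.590
G1 X53.816 Y281.488
G1 X111.021 Y87.058
M5
G0 X0.000 Y0.000

viewBox `0 0 217.468 294.059` with mm width/height → 1 unit = 1 mm. Flip: y_m = 294.059 − y_svg.

**Shape 1** — `<path>` cubic bezier, stroke `#ff0000` → score (S507, F2390). Control points (SVG): P0=(117.833,240.972), P1=(132.593,265.398), P2=(108.914,165.819), P3=(82.089,179.845); sampled at t=k/3. Machine vertices: (117.833,53.087) → (121.087,61.196) → (106.558,99.172) → (82.089,114.214). Open path.

**Shape 2** — `<path>` regular polygon, stroke `#008000` → engrave (S227, F2752). Machine vertices: (184.984,64.749) → (191.239,71.875) → (200.710,71.427) → (206.265,63.744) → (203.721,54.610) → (194.995,50.904) → (186.656,55.416) → (184.984,64.749). Closed: final G1 returns to the first vertex.

**Shape 3** — `<path>` cubic bezier, stroke `#ff0000` → score (S507, F2390). Control points (SVG): P0=(136.802,248.039), P1=(136.056,240.178), P2=(191.599,91.047), P3=(165.080,106.410); sampled at t=k/3. Machine vertices: (136.802,46.020) → (149.695,89.646) → (169.369,159.505) → (165.080,187.649). Open path.

**Shape 4** — `<path>` quadratic bezier, stroke `#ff0000` → score (S507, F2390). Control points (SVG): P0=(159.671,176.688), P1=(129.867,90.009), P2=(166.098,37.994); sampled at t=k/3. Machine vertices: (159.671,117.371) → (147.139,171.305) → (149.281,217.537) → (166.098,256.065). Open path.

**Shape 5** — `<path>` cubic bezier, stroke `#008000` → engrave (S227, F2752). Control points (SVG): P0=(14.945,128.240), P1=(-1.531,143.030), P2=(62.148,149.809), P3=(70.824,172.703); sampled at t=k/3. Machine vertices: (14.945,165.819) → (20.181,152.806) → (48.820,139.772) → (70.824,121.356). Open path.

**Shape 6** — `<path>` open polyline, stroke `#008000` → engrave (S227, F2752). Machine vertices: (48.016,73.656) → (30.429,223.210) → (65.966,83.279) → (62.695,286.590) → (53.816,281.488) → (111.021,87.058). Open path.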